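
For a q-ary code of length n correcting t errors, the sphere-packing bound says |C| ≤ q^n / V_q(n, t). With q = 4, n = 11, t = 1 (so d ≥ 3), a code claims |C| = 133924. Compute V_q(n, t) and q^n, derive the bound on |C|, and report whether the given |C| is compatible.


V_q(n, t) = 34, q^n = 4194304, Hamming bound = 123361, |C| = 133924 > bound (violated).

Step 1: Compute V_q(n, t) = Σ_{j=0}^1 C(n, j) (q−1)^j.
  j = 0: C(11,0)·(3)^0 = 1·1 = 1.
  j = 1: C(11,1)·(3)^1 = 11·3 = 33.
  V_q(n, t) = 1 + 33 = 34.
Step 2: q^n = 4^11 = 4194304.
Step 3: Hamming bound ⌊q^n / V_q(n,t)⌋ = ⌊4194304/34⌋ = 123361.
Step 4: Compare |C| = 133924 to 123361: violated.
The claimed |C| lies above the Hamming bound, so no 4-ary code of length 11 with d ≥ 3 can have 133924 codewords.


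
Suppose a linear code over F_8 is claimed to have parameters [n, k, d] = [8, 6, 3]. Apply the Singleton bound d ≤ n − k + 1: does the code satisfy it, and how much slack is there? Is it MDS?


Singleton RHS = n − k + 1 = 3, slack = 0, bound satisfied, MDS.

Singleton bound: d ≤ n − k + 1.
Here n = 8, k = 6, so n − k + 1 = 3.
Given d = 3, check d ≤ 3: YES.
Slack = (n − k + 1) − d = 0.
The code is MDS (slack = 0).
Description: the claimed parameters are [8, 6, 3]_8; such a code would be MDS (meets Singleton bound).


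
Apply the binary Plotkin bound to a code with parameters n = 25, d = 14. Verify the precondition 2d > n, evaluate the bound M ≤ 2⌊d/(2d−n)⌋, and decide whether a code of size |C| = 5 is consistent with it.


Plotkin bound M ≤ 8; given |C| = 5 ≤ bound (satisfied).

Check applicability: 2d = 28, n = 25.
2d − n = 3 > 0, so Plotkin applies.
Compute d/(2d−n) = 14/3 ≈ 4.6667.
⌊d/(2d−n)⌋ = 4.
Plotkin bound: M ≤ 2·4 = 8.
Given |C| = 5, check: satisfied.
This |C| is below the Plotkin bound.


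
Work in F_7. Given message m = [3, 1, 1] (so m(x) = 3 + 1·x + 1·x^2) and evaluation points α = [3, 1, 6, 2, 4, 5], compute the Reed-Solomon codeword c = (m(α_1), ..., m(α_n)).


c = [1, 5, 3, 2, 2, 5]

Message polynomial: m(x) = 3 + 1·x + 1·x^2 (mod 7).
For each evaluation point α_i, compute m(α_i) mod 7:
  α_1 = 3: Horner steps 1 → 4 → 1, so m(3) = 1.
  α_2 = 1: Horner steps 1 → 2 → 5, so m(1) = 5.
  α_3 = 6: Horner steps 1 → 0 → 3, so m(6) = 3.
  α_4 = 2: Horner steps 1 → 3 → 2, so m(2) = 2.
  α_5 = 4: Horner steps 1 → 5 → 2, so m(4) = 2.
  α_6 = 5: Horner steps 1 → 6 → 5, so m(5) = 5.
Codeword c = [1, 5, 3, 2, 2, 5] ∈ F_7^6.


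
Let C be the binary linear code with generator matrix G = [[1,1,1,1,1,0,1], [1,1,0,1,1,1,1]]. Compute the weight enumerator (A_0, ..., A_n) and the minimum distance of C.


Weight distribution: A_0 = 1, A_2 = 1, A_6 = 2. Minimum distance d = 2.

Enumerate all 2^2 = 4 messages m ∈ F_2^2.
For each, compute codeword c = mG in F_2^7, then tally its weight.
  m = 00 → c = 0000000, weight = 0.
  m = 10 → c = 1111101, weight = 6.
  m = 01 → c = 1101111, weight = 6.
  m = 11 → c = 0010010, weight = 2.
Tally weights:
  weight 0: 1 codewords.
  weight 2: 1 codewords.
  weight 6: 2 codewords.
Minimum distance d = smallest w > 0 with A_w > 0 = 2.
Sanity: Σ A_w = 4 = 2^2 = 4 ✓.


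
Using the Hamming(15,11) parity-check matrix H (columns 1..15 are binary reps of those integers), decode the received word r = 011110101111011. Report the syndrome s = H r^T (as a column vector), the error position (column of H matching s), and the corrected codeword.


s = (0, 0, 1, 0)^T, error position = 2, corrected codeword c = 001110101111011

Compute s = H r^T mod 2 one row at a time:
  s_1 = 0 + 1 + 1 + 1 + 1 + 0 + 1 + 1 = 6 ≡ 0 (mod 2).
  s_2 = 1 + 1 + 0 + 1 + 1 + 0 + 1 + 1 = 6 ≡ 0 (mod 2).
  s_3 = 1 + 1 + 0 + 1 + 1 + 1 + 1 + 1 = 7 ≡ 1 (mod 2).
  s_4 = 0 + 1 + 1 + 1 + 1 + 1 + 0 + 1 = 6 ≡ 0 (mod 2).
s = (0, 0, 1, 0)^T — this equals column 2 of H (binary 0010), so error is at position 2.
Correct: flip bit 2 of r = 011110101111011 to get c = 001110101111011.


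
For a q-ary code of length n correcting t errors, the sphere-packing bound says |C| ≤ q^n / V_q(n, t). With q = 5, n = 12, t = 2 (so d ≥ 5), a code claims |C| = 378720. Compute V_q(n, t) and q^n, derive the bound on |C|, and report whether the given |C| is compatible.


V_q(n, t) = 1105, q^n = 244140625, Hamming bound = 220941, |C| = 378720 > bound (violated).

Step 1: Compute V_q(n, t) = Σ_{j=0}^2 C(n, j) (q−1)^j.
  j = 0: C(12,0)·(4)^0 = 1·1 = 1.
  j = 1: C(12,1)·(4)^1 = 12·4 = 48.
  j = 2: C(12,2)·(4)^2 = 66·16 = 1056.
  V_q(n, t) = 1 + 48 + 1056 = 1105.
Step 2: q^n = 5^12 = 244140625.
Step 3: Hamming bound ⌊q^n / V_q(n,t)⌋ = ⌊244140625/1105⌋ = 220941.
Step 4: Compare |C| = 378720 to 220941: violated.
The claimed |C| lies above the Hamming bound, so no 5-ary code of length 12 with d ≥ 5 can have 378720 codewords.


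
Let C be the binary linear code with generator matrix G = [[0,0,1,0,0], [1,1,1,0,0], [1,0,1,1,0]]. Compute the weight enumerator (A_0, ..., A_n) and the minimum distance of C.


Weight distribution: A_0 = 1, A_1 = 1, A_2 = 3, A_3 = 3. Minimum distance d = 1.

Enumerate all 2^3 = 8 messages m ∈ F_2^3.
For each, compute codeword c = mG in F_2^5, then tally its weight.
  m = 000 → c = 00000, weight = 0.
  m = 100 → c = 00100, weight = 1.
  m = 010 → c = 11100, weight = 3.
  m = 110 → c = 11000, weight = 2.
  m = 001 → c = 10110, weight = 3.
  m = 101 → c = 10010, weight = 2.
  m = 011 → c = 01010, weight = 2.
  m = 111 → c = 01110, weight = 3.
Tally weights:
  weight 0: 1 codewords.
  weight 1: 1 codewords.
  weight 2: 3 codewords.
  weight 3: 3 codewords.
Minimum distance d = smallest w > 0 with A_w > 0 = 1.
Sanity: Σ A_w = 8 = 2^3 = 8 ✓.


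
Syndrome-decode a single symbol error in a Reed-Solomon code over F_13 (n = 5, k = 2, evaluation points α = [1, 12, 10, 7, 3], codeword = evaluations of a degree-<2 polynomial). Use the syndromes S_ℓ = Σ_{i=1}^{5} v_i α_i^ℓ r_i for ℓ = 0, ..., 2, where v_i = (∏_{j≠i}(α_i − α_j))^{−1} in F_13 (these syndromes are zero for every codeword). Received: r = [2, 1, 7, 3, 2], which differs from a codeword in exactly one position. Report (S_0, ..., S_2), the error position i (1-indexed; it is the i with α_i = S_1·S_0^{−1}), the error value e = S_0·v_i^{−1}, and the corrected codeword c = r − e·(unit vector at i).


S = (4, 4, 4), error at position 1, error magnitude e = 7, c = [8, 1, 7, 3, 2].

Step 1: column multipliers v_i = (∏_{j≠i}(α_i − α_j))^{−1} mod 13.
  i = 1 (α = 1): (1−12)(1−10)(1−7)(1−3) = (−11)·(−9)·(−6)·(−2) = 1188 ≡ 5, so v_1 = 5^{−1} = 8 (mod 13).
  i = 2 (α = 12): (12−1)(12−10)(12−7)(12−3) = 11·2·5·9 = 990 ≡ 2, so v_2 = 2^{−1} = 7 (mod 13).
  i = 3 (α = 10): (10−1)(10−12)(10−7)(10−3) = 9·(−2)·3·7 = −378 ≡ 12, so v_3 = 12^{−1} = 12 (mod 13).
  i = 4 (α = 7): (7−1)(7−12)(7−10)(7−3) = 6·(−5)·(−3)·4 = 360 ≡ 9, so v_4 = 9^{−1} = 3 (mod 13).
  i = 5 (α = 3): (3−1)(3−12)(3−10)(3−7) = 2·(−9)·(−7)·(−4) = −504 ≡ 3, so v_5 = 3^{−1} = 9 (mod 13).
  v = [8, 7, 12, 3, 9].
Step 2: syndromes of r = [2, 1, 7, 3, 2] (all sums mod 13).
  S_0 = Σ v_i r_i = 8·2 + 7·1 + 12·7 + 3·3 + 9·2 = 134 ≡ 4.
  S_1 = Σ v_i α_i r_i = 8·1·2 + 7·12·1 + 12·10·7 + 3·7·3 + 9·3·2 = 1057 ≡ 4.
  α_i^2 mod 13 = [1, 1, 9, 10, 9].
  S_2 = Σ v_i α_i^2 r_i = 8·1·2 + 7·1·1 + 12·9·7 + 3·10·3 + 9·9·2 = 1031 ≡ 4.
  S = (4, 4, 4) ≠ 0, so r is not a codeword (an error is present).
Step 3: locate the error. For a single error e at position i, S_ℓ = v_i·e·α_i^ℓ, so α_err = S_1/S_0.
  S_0^{−1} = 4^{−1} = 10 (mod 13), so α_err = 4·10 = 40 ≡ 1 = α_1. Error position i = 1.
  Consistency check: S_2/S_1 = 4·10 = 40 ≡ 1 = α_err ✓ (single-error assumption holds).
Step 4: error magnitude e = S_0/v_1 = S_0·∏_{j≠1}(α_1 − α_j) = 4·5 = 20 ≡ 7 (mod 13).
Step 5: correct position 1: c_1 = r_1 − e = 2 − 7 ≡ 8 (mod 13). Hence c = [8, 1, 7, 3, 2].
  Check: interpolating c through the α_i gives m(x) = 11 + 10·x (degree < 2) with m(α_i) = c_i for every i, so c is indeed a codeword.


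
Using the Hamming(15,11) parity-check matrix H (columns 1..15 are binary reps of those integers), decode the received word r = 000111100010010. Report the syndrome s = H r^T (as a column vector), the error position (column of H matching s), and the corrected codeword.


s = (0, 1, 0, 1)^T, error position = 5, corrected codeword c = 000101100010010

Compute s = H r^T mod 2 one row at a time:
  s_1 = 0 + 0 + 0 + 1 + 0 + 0 + 1 + 0 = 2 ≡ 0 (mod 2).
  s_2 = 1 + 1 + 1 + 1 + 0 + 0 + 1 + 0 = 5 ≡ 1 (mod 2).
  s_3 = 0 + 0 + 1 + 1 + 0 + 1 + 1 + 0 = 4 ≡ 0 (mod 2).
  s_4 = 0 + 0 + 1 + 1 + 0 + 1 + 0 + 0 = 3 ≡ 1 (mod 2).
s = (0, 1, 0, 1)^T — this equals column 5 of H (binary 0101), so error is at position 5.
Correct: flip bit 5 of r = 000111100010010 to get c = 000101100010010.


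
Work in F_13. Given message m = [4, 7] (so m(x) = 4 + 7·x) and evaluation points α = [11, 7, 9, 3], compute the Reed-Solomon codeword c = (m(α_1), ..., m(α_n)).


c = [3, 1, 2, 12]

Message polynomial: m(x) = 4 + 7·x (mod 13).
For each evaluation point α_i, compute m(α_i) mod 13:
  α_1 = 11: Horner steps 7 → 3, so m(11) = 3.
  α_2 = 7: Horner steps 7 → 1, so m(7) = 1.
  α_3 = 9: Horner steps 7 → 2, so m(9) = 2.
  α_4 = 3: Horner steps 7 → 12, so m(3) = 12.
Codeword c = [3, 1, 2, 12] ∈ F_13^4.


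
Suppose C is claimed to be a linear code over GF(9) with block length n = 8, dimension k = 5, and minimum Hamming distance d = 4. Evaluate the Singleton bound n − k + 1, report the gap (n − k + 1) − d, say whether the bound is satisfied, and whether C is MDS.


Singleton RHS = n − k + 1 = 4, slack = 0, bound satisfied, MDS.

Singleton bound: d ≤ n − k + 1.
Here n = 8, k = 5, so n − k + 1 = 4.
Given d = 4, check d ≤ 4: YES.
Slack = (n − k + 1) − d = 0.
The code is MDS (slack = 0).
Description: the claimed parameters are [8, 5, 4]_9; such a code would be MDS (meets Singleton bound).


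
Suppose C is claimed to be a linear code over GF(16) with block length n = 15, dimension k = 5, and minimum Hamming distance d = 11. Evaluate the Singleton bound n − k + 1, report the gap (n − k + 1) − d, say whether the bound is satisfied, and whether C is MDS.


Singleton RHS = n − k + 1 = 11, slack = 0, bound satisfied, MDS.

Singleton bound: d ≤ n − k + 1.
Here n = 15, k = 5, so n − k + 1 = 11.
Given d = 11, check d ≤ 11: YES.
Slack = (n − k + 1) − d = 0.
The code is MDS (slack = 0).
Description: the claimed parameters are [15, 5, 11]_16; such a code would be MDS (meets Singleton bound).


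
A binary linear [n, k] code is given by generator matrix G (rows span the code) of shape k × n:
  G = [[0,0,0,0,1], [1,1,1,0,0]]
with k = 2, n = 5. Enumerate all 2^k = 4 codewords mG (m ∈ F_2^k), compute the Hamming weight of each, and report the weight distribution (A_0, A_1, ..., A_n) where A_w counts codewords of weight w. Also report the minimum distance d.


Weight distribution: A_0 = 1, A_1 = 1, A_3 = 1, A_4 = 1. Minimum distance d = 1.

Enumerate all 2^2 = 4 messages m ∈ F_2^2.
For each, compute codeword c = mG in F_2^5, then tally its weight.
  m = 00 → c = 00000, weight = 0.
  m = 10 → c = 00001, weight = 1.
  m = 01 → c = 11100, weight = 3.
  m = 11 → c = 11101, weight = 4.
Tally weights:
  weight 0: 1 codewords.
  weight 1: 1 codewords.
  weight 3: 1 codewords.
  weight 4: 1 codewords.
Minimum distance d = smallest w > 0 with A_w > 0 = 1.
Sanity: Σ A_w = 4 = 2^2 = 4 ✓.


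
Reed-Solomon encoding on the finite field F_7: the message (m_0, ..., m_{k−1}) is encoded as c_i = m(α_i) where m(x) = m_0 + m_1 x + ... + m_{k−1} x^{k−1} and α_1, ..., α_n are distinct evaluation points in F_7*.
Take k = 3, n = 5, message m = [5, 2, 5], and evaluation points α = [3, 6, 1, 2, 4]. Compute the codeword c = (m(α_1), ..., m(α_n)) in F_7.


c = [0, 1, 5, 1, 2]

Message polynomial: m(x) = 5 + 2·x + 5·x^2 (mod 7).
For each evaluation point α_i, compute m(α_i) mod 7:
  α_1 = 3: Horner steps 5 → 3 → 0, so m(3) = 0.
  α_2 = 6: Horner steps 5 → 4 → 1, so m(6) = 1.
  α_3 = 1: Horner steps 5 → 0 → 5, so m(1) = 5.
  α_4 = 2: Horner steps 5 → 5 → 1, so m(2) = 1.
  α_5 = 4: Horner steps 5 → 1 → 2, so m(4) = 2.
Codeword c = [0, 1, 5, 1, 2] ∈ F_7^5.


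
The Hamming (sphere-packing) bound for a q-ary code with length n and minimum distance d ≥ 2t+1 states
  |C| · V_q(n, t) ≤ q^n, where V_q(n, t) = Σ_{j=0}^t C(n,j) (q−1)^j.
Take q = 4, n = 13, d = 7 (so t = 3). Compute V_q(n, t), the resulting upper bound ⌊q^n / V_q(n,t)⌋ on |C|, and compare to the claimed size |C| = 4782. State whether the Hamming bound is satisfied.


V_q(n, t) = 8464, q^n = 67108864, Hamming bound = 7928, |C| = 4782 ≤ bound (satisfied).

Step 1: Compute V_q(n, t) = Σ_{j=0}^3 C(n, j) (q−1)^j.
  j = 0: C(13,0)·(3)^0 = 1·1 = 1.
  j = 1: C(13,1)·(3)^1 = 13·3 = 39.
  j = 2: C(13,2)·(3)^2 = 78·9 = 702.
  j = 3: C(13,3)·(3)^3 = 286·27 = 7722.
  V_q(n, t) = 1 + 39 + 702 + 7722 = 8464.
Step 2: q^n = 4^13 = 67108864.
Step 3: Hamming bound ⌊q^n / V_q(n,t)⌋ = ⌊67108864/8464⌋ = 7928.
Step 4: Compare |C| = 4782 to 7928: satisfied.
The claimed |C| lies below the Hamming bound.


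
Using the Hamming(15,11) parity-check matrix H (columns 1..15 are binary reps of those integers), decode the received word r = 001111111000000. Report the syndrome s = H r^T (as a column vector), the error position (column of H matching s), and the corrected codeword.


s = (0, 0, 1, 0)^T, error position = 2, corrected codeword c = 011111111000000

Compute s = H r^T mod 2 one row at a time:
  s_1 = 1 + 1 + 0 + 0 + 0 + 0 + 0 + 0 = 2 ≡ 0 (mod 2).
  s_2 = 1 + 1 + 1 + 1 + 0 + 0 + 0 + 0 = 4 ≡ 0 (mod 2).
  s_3 = 0 + 1 + 1 + 1 + 0 + 0 + 0 + 0 = 3 ≡ 1 (mod 2).
  s_4 = 0 + 1 + 1 + 1 + 1 + 0 + 0 + 0 = 4 ≡ 0 (mod 2).
s = (0, 0, 1, 0)^T — this equals column 2 of H (binary 0010), so error is at position 2.
Correct: flip bit 2 of r = 001111111000000 to get c = 011111111000000.


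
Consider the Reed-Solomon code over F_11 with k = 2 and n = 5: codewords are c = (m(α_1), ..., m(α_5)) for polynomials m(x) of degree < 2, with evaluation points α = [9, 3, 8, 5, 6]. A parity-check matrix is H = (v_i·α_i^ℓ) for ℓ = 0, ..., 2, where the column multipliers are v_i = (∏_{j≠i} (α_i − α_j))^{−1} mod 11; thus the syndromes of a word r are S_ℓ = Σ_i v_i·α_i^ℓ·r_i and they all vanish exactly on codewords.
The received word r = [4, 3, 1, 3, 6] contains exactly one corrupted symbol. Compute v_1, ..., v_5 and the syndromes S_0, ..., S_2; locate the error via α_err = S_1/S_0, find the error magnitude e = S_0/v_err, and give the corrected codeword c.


S = (7, 10, 8), error at position 2, error magnitude e = 6, c = [4, 8, 1, 3, 6].

Step 1: column multipliers v_i = (∏_{j≠i}(α_i − α_j))^{−1} mod 11.
  i = 1 (α = 9): (9−3)(9−8)(9−5)(9−6) = 6·1·4·3 = 72 ≡ 6, so v_1 = 6^{−1} = 2 (mod 11).
  i = 2 (α = 3): (3−9)(3−8)(3−5)(3−6) = (−6)·(−5)·(−2)·(−3) = 180 ≡ 4, so v_2 = 4^{−1} = 3 (mod 11).
  i = 3 (α = 8): (8−9)(8−3)(8−5)(8−6) = (−1)·5·3·2 = −30 ≡ 3, so v_3 = 3^{−1} = 4 (mod 11).
  i = 4 (α = 5): (5−9)(5−3)(5−8)(5−6) = (−4)·2·(−3)·(−1) = −24 ≡ 9, so v_4 = 9^{−1} = 5 (mod 11).
  i = 5 (α = 6): (6−9)(6−3)(6−8)(6−5) = (−3)·3·(−2)·1 = 18 ≡ 7, so v_5 = 7^{−1} = 8 (mod 11).
  v = [2, 3, 4, 5, 8].
Step 2: syndromes of r = [4, 3, 1, 3, 6] (all sums mod 11).
  S_0 = Σ v_i r_i = 2·4 + 3·3 + 4·1 + 5·3 + 8·6 = 84 ≡ 7.
  S_1 = Σ v_i α_i r_i = 2·9·4 + 3·3·3 + 4·8·1 + 5·5·3 + 8·6·6 = 494 ≡ 10.
  α_i^2 mod 11 = [4, 9, 9, 3, 3].
  S_2 = Σ v_i α_i^2 r_i = 2·4·4 + 3·9·3 + 4·9·1 + 5·3·3 + 8·3·6 = 338 ≡ 8.
  S = (7, 10, 8) ≠ 0, so r is not a codeword (an error is present).
Step 3: locate the error. For a single error e at position i, S_ℓ = v_i·e·α_i^ℓ, so α_err = S_1/S_0.
  S_0^{−1} = 7^{−1} = 8 (mod 11), so α_err = 10·8 = 80 ≡ 3 = α_2. Error position i = 2.
  Consistency check: S_2/S_1 = 8·10 = 80 ≡ 3 = α_err ✓ (single-error assumption holds).
Step 4: error magnitude e = S_0/v_2 = S_0·∏_{j≠2}(α_2 − α_j) = 7·4 = 28 ≡ 6 (mod 11).
Step 5: correct position 2: c_2 = r_2 − e = 3 − 6 ≡ 8 (mod 11). Hence c = [4, 8, 1, 3, 6].
  Check: interpolating c through the α_i gives m(x) = 10 + 3·x (degree < 2) with m(α_i) = c_i for every i, so c is indeed a codeword.


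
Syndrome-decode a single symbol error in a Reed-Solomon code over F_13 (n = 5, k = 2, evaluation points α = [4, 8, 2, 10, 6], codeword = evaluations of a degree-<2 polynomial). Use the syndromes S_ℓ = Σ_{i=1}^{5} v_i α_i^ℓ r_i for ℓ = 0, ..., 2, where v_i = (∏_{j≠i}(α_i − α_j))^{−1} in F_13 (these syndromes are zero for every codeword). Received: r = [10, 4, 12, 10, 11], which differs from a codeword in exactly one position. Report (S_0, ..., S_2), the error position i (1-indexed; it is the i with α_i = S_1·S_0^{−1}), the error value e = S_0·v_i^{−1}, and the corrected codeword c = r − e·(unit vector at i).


S = (12, 9, 10), error at position 1, error magnitude e = 5, c = [5, 4, 12, 10, 11].

Step 1: column multipliers v_i = (∏_{j≠i}(α_i − α_j))^{−1} mod 13.
  i = 1 (α = 4): (4−8)(4−2)(4−10)(4−6) = (−4)·2·(−6)·(−2) = −96 ≡ 8, so v_1 = 8^{−1} = 5 (mod 13).
  i = 2 (α = 8): (8−4)(8−2)(8−10)(8−6) = 4·6·(−2)·2 = −96 ≡ 8, so v_2 = 8^{−1} = 5 (mod 13).
  i = 3 (α = 2): (2−4)(2−8)(2−10)(2−6) = (−2)·(−6)·(−8)·(−4) = 384 ≡ 7, so v_3 = 7^{−1} = 2 (mod 13).
  i = 4 (α = 10): (10−4)(10−8)(10−2)(10−6) = 6·2·8·4 = 384 ≡ 7, so v_4 = 7^{−1} = 2 (mod 13).
  i = 5 (α = 6): (6−4)(6−8)(6−2)(6−10) = 2·(−2)·4·(−4) = 64 ≡ 12, so v_5 = 12^{−1} = 12 (mod 13).
  v = [5, 5, 2, 2, 12].
Step 2: syndromes of r = [10, 4, 12, 10, 11] (all sums mod 13).
  S_0 = Σ v_i r_i = 5·10 + 5·4 + 2·12 + 2·10 + 12·11 = 246 ≡ 12.
  S_1 = Σ v_i α_i r_i = 5·4·10 + 5·8·4 + 2·2·12 + 2·10·10 + 12·6·11 = 1400 ≡ 9.
  α_i^2 mod 13 = [3, 12, 4, 9, 10].
  S_2 = Σ v_i α_i^2 r_i = 5·3·10 + 5·12·4 + 2·4·12 + 2·9·10 + 12·10·11 = 1986 ≡ 10.
  S = (12, 9, 10) ≠ 0, so r is not a codeword (an error is present).
Step 3: locate the error. For a single error e at position i, S_ℓ = v_i·e·α_i^ℓ, so α_err = S_1/S_0.
  S_0^{−1} = 12^{−1} = 12 (mod 13), so α_err = 9·12 = 108 ≡ 4 = α_1. Error position i = 1.
  Consistency check: S_2/S_1 = 10·3 = 30 ≡ 4 = α_err ✓ (single-error assumption holds).
Step 4: error magnitude e = S_0/v_1 = S_0·∏_{j≠1}(α_1 − α_j) = 12·8 = 96 ≡ 5 (mod 13).
Step 5: correct position 1: c_1 = r_1 − e = 10 − 5 ≡ 5 (mod 13). Hence c = [5, 4, 12, 10, 11].
  Check: interpolating c through the α_i gives m(x) = 6 + 3·x (degree < 2) with m(α_i) = c_i for every i, so c is indeed a codeword.


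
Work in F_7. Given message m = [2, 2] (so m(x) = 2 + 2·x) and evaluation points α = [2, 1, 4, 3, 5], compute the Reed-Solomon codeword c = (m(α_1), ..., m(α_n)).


c = [6, 4, 3, 1, 5]

Message polynomial: m(x) = 2 + 2·x (mod 7).
For each evaluation point α_i, compute m(α_i) mod 7:
  α_1 = 2: Horner steps 2 → 6, so m(2) = 6.
  α_2 = 1: Horner steps 2 → 4, so m(1) = 4.
  α_3 = 4: Horner steps 2 → 3, so m(4) = 3.
  α_4 = 3: Horner steps 2 → 1, so m(3) = 1.
  α_5 = 5: Horner steps 2 → 5, so m(5) = 5.
Codeword c = [6, 4, 3, 1, 5] ∈ F_7^5.


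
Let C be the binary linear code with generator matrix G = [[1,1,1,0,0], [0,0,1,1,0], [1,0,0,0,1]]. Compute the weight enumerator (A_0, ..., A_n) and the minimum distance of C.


Weight distribution: A_0 = 1, A_2 = 2, A_3 = 4, A_4 = 1. Minimum distance d = 2.

Enumerate all 2^3 = 8 messages m ∈ F_2^3.
For each, compute codeword c = mG in F_2^5, then tally its weight.
  m = 000 → c = 00000, weight = 0.
  m = 100 → c = 11100, weight = 3.
  m = 010 → c = 00110, weight = 2.
  m = 110 → c = 11010, weight = 3.
  m = 001 → c = 10001, weight = 2.
  m = 101 → c = 01101, weight = 3.
  m = 011 → c = 10111, weight = 4.
  m = 111 → c = 01011, weight = 3.
Tally weights:
  weight 0: 1 codewords.
  weight 2: 2 codewords.
  weight 3: 4 codewords.
  weight 4: 1 codewords.
Minimum distance d = smallest w > 0 with A_w > 0 = 2.
Sanity: Σ A_w = 8 = 2^3 = 8 ✓.


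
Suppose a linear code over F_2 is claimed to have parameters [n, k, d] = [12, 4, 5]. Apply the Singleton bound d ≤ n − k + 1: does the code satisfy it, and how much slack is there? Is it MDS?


Singleton RHS = n − k + 1 = 9, slack = 4, bound satisfied, not MDS.

Singleton bound: d ≤ n − k + 1.
Here n = 12, k = 4, so n − k + 1 = 9.
Given d = 5, check d ≤ 9: YES.
Slack = (n − k + 1) − d = 4.
The code is NOT MDS (slack = 4 > 0).
Description: the claimed parameters are [12, 4, 5]_2; such a code would be non-MDS.


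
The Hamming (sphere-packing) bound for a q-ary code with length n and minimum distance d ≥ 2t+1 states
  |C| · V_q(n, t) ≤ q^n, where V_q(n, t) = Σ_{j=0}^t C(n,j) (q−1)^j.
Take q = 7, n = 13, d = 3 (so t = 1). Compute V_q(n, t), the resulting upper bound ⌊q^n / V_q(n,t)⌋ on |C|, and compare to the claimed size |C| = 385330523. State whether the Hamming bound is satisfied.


V_q(n, t) = 79, q^n = 96889010407, Hamming bound = 1226443169, |C| = 385330523 ≤ bound (satisfied).

Step 1: Compute V_q(n, t) = Σ_{j=0}^1 C(n, j) (q−1)^j.
  j = 0: C(13,0)·(6)^0 = 1·1 = 1.
  j = 1: C(13,1)·(6)^1 = 13·6 = 78.
  V_q(n, t) = 1 + 78 = 79.
Step 2: q^n = 7^13 = 96889010407.
Step 3: Hamming bound ⌊q^n / V_q(n,t)⌋ = ⌊96889010407/79⌋ = 1226443169.
Step 4: Compare |C| = 385330523 to 1226443169: satisfied.
The claimed |C| lies below the Hamming bound.


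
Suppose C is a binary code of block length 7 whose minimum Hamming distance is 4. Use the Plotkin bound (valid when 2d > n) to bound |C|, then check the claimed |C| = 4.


Plotkin bound M ≤ 8; given |C| = 4 ≤ bound (satisfied).

Check applicability: 2d = 8, n = 7.
2d − n = 1 > 0, so Plotkin applies.
Compute d/(2d−n) = 4/1 ≈ 4.0000.
⌊d/(2d−n)⌋ = 4.
Plotkin bound: M ≤ 2·4 = 8.
Given |C| = 4, check: satisfied.
This |C| is below the Plotkin bound.


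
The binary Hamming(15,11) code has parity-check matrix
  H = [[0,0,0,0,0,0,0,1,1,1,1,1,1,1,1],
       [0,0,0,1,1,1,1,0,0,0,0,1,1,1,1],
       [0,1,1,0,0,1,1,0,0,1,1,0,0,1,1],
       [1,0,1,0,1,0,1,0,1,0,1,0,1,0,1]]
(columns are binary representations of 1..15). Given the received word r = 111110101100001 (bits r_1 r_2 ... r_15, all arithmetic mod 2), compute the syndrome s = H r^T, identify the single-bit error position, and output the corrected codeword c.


s = (1, 0, 1, 0)^T, error position = 10, corrected codeword c = 111110101000001

Compute s = H r^T mod 2 one row at a time:
  s_1 = 0 + 1 + 1 + 0 + 0 + 0 + 0 + 1 = 3 ≡ 1 (mod 2).
  s_2 = 1 + 1 + 0 + 1 + 0 + 0 + 0 + 1 = 4 ≡ 0 (mod 2).
  s_3 = 1 + 1 + 0 + 1 + 1 + 0 + 0 + 1 = 5 ≡ 1 (mod 2).
  s_4 = 1 + 1 + 1 + 1 + 1 + 0 + 0 + 1 = 6 ≡ 0 (mod 2).
s = (1, 0, 1, 0)^T — this equals column 10 of H (binary 1010), so error is at position 10.
Correct: flip bit 10 of r = 111110101100001 to get c = 111110101000001.


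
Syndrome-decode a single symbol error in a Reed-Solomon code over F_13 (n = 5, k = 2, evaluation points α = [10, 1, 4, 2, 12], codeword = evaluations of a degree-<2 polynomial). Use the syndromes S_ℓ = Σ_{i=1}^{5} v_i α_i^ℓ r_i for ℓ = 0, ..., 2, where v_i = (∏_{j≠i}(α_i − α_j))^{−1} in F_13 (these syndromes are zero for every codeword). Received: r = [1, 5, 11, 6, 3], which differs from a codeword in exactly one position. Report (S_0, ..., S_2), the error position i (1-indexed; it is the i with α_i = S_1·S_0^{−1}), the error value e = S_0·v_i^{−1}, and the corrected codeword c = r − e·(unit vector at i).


S = (8, 6, 11), error at position 3, error magnitude e = 3, c = [1, 5, 8, 6, 3].

Step 1: column multipliers v_i = (∏_{j≠i}(α_i − α_j))^{−1} mod 13.
  i = 1 (α = 10): (10−1)(10−4)(10−2)(10−12) = 9·6·8·(−2) = −864 ≡ 7, so v_1 = 7^{−1} = 2 (mod 13).
  i = 2 (α = 1): (1−10)(1−4)(1−2)(1−12) = (−9)·(−3)·(−1)·(−11) = 297 ≡ 11, so v_2 = 11^{−1} = 6 (mod 13).
  i = 3 (α = 4): (4−10)(4−1)(4−2)(4−12) = (−6)·3·2·(−8) = 288 ≡ 2, so v_3 = 2^{−1} = 7 (mod 13).
  i = 4 (α = 2): (2−10)(2−1)(2−4)(2−12) = (−8)·1·(−2)·(−10) = −160 ≡ 9, so v_4 = 9^{−1} = 3 (mod 13).
  i = 5 (α = 12): (12−10)(12−1)(12−4)(12−2) = 2·11·8·10 = 1760 ≡ 5, so v_5 = 5^{−1} = 8 (mod 13).
  v = [2, 6, 7, 3, 8].
Step 2: syndromes of r = [1, 5, 11, 6, 3] (all sums mod 13).
  S_0 = Σ v_i r_i = 2·1 + 6·5 + 7·11 + 3·6 + 8·3 = 151 ≡ 8.
  S_1 = Σ v_i α_i r_i = 2·10·1 + 6·1·5 + 7·4·11 + 3·2·6 + 8·12·3 = 682 ≡ 6.
  α_i^2 mod 13 = [9, 1, 3, 4, 1].
  S_2 = Σ v_i α_i^2 r_i = 2·9·1 + 6·1·5 + 7·3·11 + 3·4·6 + 8·1·3 = 375 ≡ 11.
  S = (8, 6, 11) ≠ 0, so r is not a codeword (an error is present).
Step 3: locate the error. For a single error e at position i, S_ℓ = v_i·e·α_i^ℓ, so α_err = S_1/S_0.
  S_0^{−1} = 8^{−1} = 5 (mod 13), so α_err = 6·5 = 30 ≡ 4 = α_3. Error position i = 3.
  Consistency check: S_2/S_1 = 11·11 = 121 ≡ 4 = α_err ✓ (single-error assumption holds).
Step 4: error magnitude e = S_0/v_3 = S_0·∏_{j≠3}(α_3 − α_j) = 8·2 = 16 ≡ 3 (mod 13).
Step 5: correct position 3: c_3 = r_3 − e = 11 − 3 ≡ 8 (mod 13). Hence c = [1, 5, 8, 6, 3].
  Check: interpolating c through the α_i gives m(x) = 4 + 1·x (degree < 2) with m(α_i) = c_i for every i, so c is indeed a codeword.


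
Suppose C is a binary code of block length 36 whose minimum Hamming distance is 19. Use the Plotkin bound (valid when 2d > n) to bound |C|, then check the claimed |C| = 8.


Plotkin bound M ≤ 18; given |C| = 8 ≤ bound (satisfied).

Check applicability: 2d = 38, n = 36.
2d − n = 2 > 0, so Plotkin applies.
Compute d/(2d−n) = 19/2 ≈ 9.5000.
⌊d/(2d−n)⌋ = 9.
Plotkin bound: M ≤ 2·9 = 18.
Given |C| = 8, check: satisfied.
This |C| is below the Plotkin bound.


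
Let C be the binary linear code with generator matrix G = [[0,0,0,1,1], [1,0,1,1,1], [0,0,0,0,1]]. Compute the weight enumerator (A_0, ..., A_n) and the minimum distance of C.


Weight distribution: A_0 = 1, A_1 = 2, A_2 = 2, A_3 = 2, A_4 = 1. Minimum distance d = 1.

Enumerate all 2^3 = 8 messages m ∈ F_2^3.
For each, compute codeword c = mG in F_2^5, then tally its weight.
  m = 000 → c = 00000, weight = 0.
  m = 100 → c = 00011, weight = 2.
  m = 010 → c = 10111, weight = 4.
  m = 110 → c = 10100, weight = 2.
  m = 001 → c = 00001, weight = 1.
  m = 101 → c = 00010, weight = 1.
  m = 011 → c = 10110, weight = 3.
  m = 111 → c = 10101, weight = 3.
Tally weights:
  weight 0: 1 codewords.
  weight 1: 2 codewords.
  weight 2: 2 codewords.
  weight 3: 2 codewords.
  weight 4: 1 codewords.
Minimum distance d = smallest w > 0 with A_w > 0 = 1.
Sanity: Σ A_w = 8 = 2^3 = 8 ✓.


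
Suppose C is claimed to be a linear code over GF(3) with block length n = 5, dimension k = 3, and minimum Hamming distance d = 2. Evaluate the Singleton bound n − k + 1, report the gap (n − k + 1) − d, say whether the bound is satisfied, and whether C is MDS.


Singleton RHS = n − k + 1 = 3, slack = 1, bound satisfied, not MDS.

Singleton bound: d ≤ n − k + 1.
Here n = 5, k = 3, so n − k + 1 = 3.
Given d = 2, check d ≤ 3: YES.
Slack = (n − k + 1) − d = 1.
The code is NOT MDS (slack = 1 > 0).
Description: the claimed parameters are [5, 3, 2]_3; such a code would be non-MDS.


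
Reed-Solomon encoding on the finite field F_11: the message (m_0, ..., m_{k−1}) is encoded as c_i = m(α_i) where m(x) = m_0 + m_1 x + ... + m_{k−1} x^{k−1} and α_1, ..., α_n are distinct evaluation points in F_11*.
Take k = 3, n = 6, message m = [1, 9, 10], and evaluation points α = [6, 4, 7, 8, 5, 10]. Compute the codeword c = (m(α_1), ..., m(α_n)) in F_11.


c = [8, 10, 4, 9, 10, 2]

Message polynomial: m(x) = 1 + 9·x + 10·x^2 (mod 11).
For each evaluation point α_i, compute m(α_i) mod 11:
  α_1 = 6: Horner steps 10 → 3 → 8, so m(6) = 8.
  α_2 = 4: Horner steps 10 → 5 → 10, so m(4) = 10.
  α_3 = 7: Horner steps 10 → 2 → 4, so m(7) = 4.
  α_4 = 8: Horner steps 10 → 1 → 9, so m(8) = 9.
  α_5 = 5: Horner steps 10 → 4 → 10, so m(5) = 10.
  α_6 = 10: Horner steps 10 → 10 → 2, so m(10) = 2.
Codeword c = [8, 10, 4, 9, 10, 2] ∈ F_11^6.


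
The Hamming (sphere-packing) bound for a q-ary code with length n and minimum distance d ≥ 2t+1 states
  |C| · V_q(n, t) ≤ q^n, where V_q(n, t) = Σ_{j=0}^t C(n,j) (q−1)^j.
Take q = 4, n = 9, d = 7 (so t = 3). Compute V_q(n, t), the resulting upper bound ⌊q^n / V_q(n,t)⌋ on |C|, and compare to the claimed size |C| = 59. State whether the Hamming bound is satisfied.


V_q(n, t) = 2620, q^n = 262144, Hamming bound = 100, |C| = 59 ≤ bound (satisfied).

Step 1: Compute V_q(n, t) = Σ_{j=0}^3 C(n, j) (q−1)^j.
  j = 0: C(9,0)·(3)^0 = 1·1 = 1.
  j = 1: C(9,1)·(3)^1 = 9·3 = 27.
  j = 2: C(9,2)·(3)^2 = 36·9 = 324.
  j = 3: C(9,3)·(3)^3 = 84·27 = 2268.
  V_q(n, t) = 1 + 27 + 324 + 2268 = 2620.
Step 2: q^n = 4^9 = 262144.
Step 3: Hamming bound ⌊q^n / V_q(n,t)⌋ = ⌊262144/2620⌋ = 100.
Step 4: Compare |C| = 59 to 100: satisfied.
The claimed |C| lies below the Hamming bound.


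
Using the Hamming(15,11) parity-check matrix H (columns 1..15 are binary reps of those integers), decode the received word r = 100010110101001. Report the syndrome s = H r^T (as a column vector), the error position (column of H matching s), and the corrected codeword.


s = (0, 0, 1, 0)^T, error position = 2, corrected codeword c = 110010110101001

Compute s = H r^T mod 2 one row at a time:
  s_1 = 1 + 0 + 1 + 0 + 1 + 0 + 0 + 1 = 4 ≡ 0 (mod 2).
  s_2 = 0 + 1 + 0 + 1 + 1 + 0 + 0 + 1 = 4 ≡ 0 (mod 2).
  s_3 = 0 + 0 + 0 + 1 + 1 + 0 + 0 + 1 = 3 ≡ 1 (mod 2).
  s_4 = 1 + 0 + 1 + 1 + 0 + 0 + 0 + 1 = 4 ≡ 0 (mod 2).
s = (0, 0, 1, 0)^T — this equals column 2 of H (binary 0010), so error is at position 2.
Correct: flip bit 2 of r = 100010110101001 to get c = 110010110101001.


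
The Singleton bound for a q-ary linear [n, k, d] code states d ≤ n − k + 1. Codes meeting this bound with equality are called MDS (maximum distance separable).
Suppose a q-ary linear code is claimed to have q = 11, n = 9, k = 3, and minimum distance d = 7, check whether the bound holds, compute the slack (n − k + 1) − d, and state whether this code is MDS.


Singleton RHS = n − k + 1 = 7, slack = 0, bound satisfied, MDS.

Singleton bound: d ≤ n − k + 1.
Here n = 9, k = 3, so n − k + 1 = 7.
Given d = 7, check d ≤ 7: YES.
Slack = (n − k + 1) − d = 0.
The code is MDS (slack = 0).
Description: the claimed parameters are [9, 3, 7]_11; such a code would be MDS (meets Singleton bound).


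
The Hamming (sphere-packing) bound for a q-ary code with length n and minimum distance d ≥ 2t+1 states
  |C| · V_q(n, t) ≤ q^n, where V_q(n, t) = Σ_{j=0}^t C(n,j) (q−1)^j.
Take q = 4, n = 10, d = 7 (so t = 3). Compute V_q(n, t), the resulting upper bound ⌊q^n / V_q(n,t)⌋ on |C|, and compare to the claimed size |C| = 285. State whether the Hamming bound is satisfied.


V_q(n, t) = 3676, q^n = 1048576, Hamming bound = 285, |C| = 285 ≤ bound (satisfied).

Step 1: Compute V_q(n, t) = Σ_{j=0}^3 C(n, j) (q−1)^j.
  j = 0: C(10,0)·(3)^0 = 1·1 = 1.
  j = 1: C(10,1)·(3)^1 = 10·3 = 30.
  j = 2: C(10,2)·(3)^2 = 45·9 = 405.
  j = 3: C(10,3)·(3)^3 = 120·27 = 3240.
  V_q(n, t) = 1 + 30 + 405 + 3240 = 3676.
Step 2: q^n = 4^10 = 1048576.
Step 3: Hamming bound ⌊q^n / V_q(n,t)⌋ = ⌊1048576/3676⌋ = 285.
Step 4: Compare |C| = 285 to 285: satisfied.
The claimed |C| lies at the Hamming bound (tight).


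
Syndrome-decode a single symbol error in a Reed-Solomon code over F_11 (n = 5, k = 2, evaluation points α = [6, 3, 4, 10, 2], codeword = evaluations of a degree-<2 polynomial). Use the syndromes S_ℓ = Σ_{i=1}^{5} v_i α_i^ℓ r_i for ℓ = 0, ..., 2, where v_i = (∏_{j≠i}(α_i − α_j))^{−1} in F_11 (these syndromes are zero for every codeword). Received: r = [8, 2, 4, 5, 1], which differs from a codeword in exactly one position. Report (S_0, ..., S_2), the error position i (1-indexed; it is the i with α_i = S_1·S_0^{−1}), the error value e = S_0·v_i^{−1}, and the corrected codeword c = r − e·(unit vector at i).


S = (5, 10, 9), error at position 5, error magnitude e = 1, c = [8, 2, 4, 5, 0].

Step 1: column multipliers v_i = (∏_{j≠i}(α_i − α_j))^{−1} mod 11.
  i = 1 (α = 6): (6−3)(6−4)(6−10)(6−2) = 3·2·(−4)·4 = −96 ≡ 3, so v_1 = 3^{−1} = 4 (mod 11).
  i = 2 (α = 3): (3−6)(3−4)(3−10)(3−2) = (−3)·(−1)·(−7)·1 = −21 ≡ 1, so v_2 = 1^{−1} = 1 (mod 11).
  i = 3 (α = 4): (4−6)(4−3)(4−10)(4−2) = (−2)·1·(−6)·2 = 24 ≡ 2, so v_3 = 2^{−1} = 6 (mod 11).
  i = 4 (α = 10): (10−6)(10−3)(10−4)(10−2) = 4·7·6·8 = 1344 ≡ 2, so v_4 = 2^{−1} = 6 (mod 11).
  i = 5 (α = 2): (2−6)(2−3)(2−4)(2−10) = (−4)·(−1)·(−2)·(−8) = 64 ≡ 9, so v_5 = 9^{−1} = 5 (mod 11).
  v = [4, 1, 6, 6, 5].
Step 2: syndromes of r = [8, 2, 4, 5, 1] (all sums mod 11).
  S_0 = Σ v_i r_i = 4·8 + 1·2 + 6·4 + 6·5 + 5·1 = 93 ≡ 5.
  S_1 = Σ v_i α_i r_i = 4·6·8 + 1·3·2 + 6·4·4 + 6·10·5 + 5·2·1 = 604 ≡ 10.
  α_i^2 mod 11 = [3, 9, 5, 1, 4].
  S_2 = Σ v_i α_i^2 r_i = 4·3·8 + 1·9·2 + 6·5·4 + 6·1·5 + 5·4·1 = 284 ≡ 9.
  S = (5, 10, 9) ≠ 0, so r is not a codeword (an error is present).
Step 3: locate the error. For a single error e at position i, S_ℓ = v_i·e·α_i^ℓ, so α_err = S_1/S_0.
  S_0^{−1} = 5^{−1} = 9 (mod 11), so α_err = 10·9 = 90 ≡ 2 = α_5. Error position i = 5.
  Consistency check: S_2/S_1 = 9·10 = 90 ≡ 2 = α_err ✓ (single-error assumption holds).
Step 4: error magnitude e = S_0/v_5 = S_0·∏_{j≠5}(α_5 − α_j) = 5·9 = 45 ≡ 1 (mod 11).
Step 5: correct position 5: c_5 = r_5 − e = 1 − 1 ≡ 0 (mod 11). Hence c = [8, 2, 4, 5, 0].
  Check: interpolating c through the α_i gives m(x) = 7 + 2·x (degree < 2) with m(α_i) = c_i for every i, so c is indeed a codeword.


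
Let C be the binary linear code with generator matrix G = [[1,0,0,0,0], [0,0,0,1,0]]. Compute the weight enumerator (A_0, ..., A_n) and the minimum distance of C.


Weight distribution: A_0 = 1, A_1 = 2, A_2 = 1. Minimum distance d = 1.

Enumerate all 2^2 = 4 messages m ∈ F_2^2.
For each, compute codeword c = mG in F_2^5, then tally its weight.
  m = 00 → c = 00000, weight = 0.
  m = 10 → c = 10000, weight = 1.
  m = 01 → c = 00010, weight = 1.
  m = 11 → c = 10010, weight = 2.
Tally weights:
  weight 0: 1 codewords.
  weight 1: 2 codewords.
  weight 2: 1 codewords.
Minimum distance d = smallest w > 0 with A_w > 0 = 1.
Sanity: Σ A_w = 4 = 2^2 = 4 ✓.


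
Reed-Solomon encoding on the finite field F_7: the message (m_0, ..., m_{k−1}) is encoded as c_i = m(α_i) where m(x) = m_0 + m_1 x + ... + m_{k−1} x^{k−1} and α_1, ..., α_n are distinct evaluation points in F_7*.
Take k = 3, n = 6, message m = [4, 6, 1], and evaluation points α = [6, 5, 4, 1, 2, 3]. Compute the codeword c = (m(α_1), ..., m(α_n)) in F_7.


c = [6, 3, 2, 4, 6, 3]

Message polynomial: m(x) = 4 + 6·x + 1·x^2 (mod 7).
For each evaluation point α_i, compute m(α_i) mod 7:
  α_1 = 6: Horner steps 1 → 5 → 6, so m(6) = 6.
  α_2 = 5: Horner steps 1 → 4 → 3, so m(5) = 3.
  α_3 = 4: Horner steps 1 → 3 → 2, so m(4) = 2.
  α_4 = 1: Horner steps 1 → 0 → 4, so m(1) = 4.
  α_5 = 2: Horner steps 1 → 1 → 6, so m(2) = 6.
  α_6 = 3: Horner steps 1 → 2 → 3, so m(3) = 3.
Codeword c = [6, 3, 2, 4, 6, 3] ∈ F_7^6.


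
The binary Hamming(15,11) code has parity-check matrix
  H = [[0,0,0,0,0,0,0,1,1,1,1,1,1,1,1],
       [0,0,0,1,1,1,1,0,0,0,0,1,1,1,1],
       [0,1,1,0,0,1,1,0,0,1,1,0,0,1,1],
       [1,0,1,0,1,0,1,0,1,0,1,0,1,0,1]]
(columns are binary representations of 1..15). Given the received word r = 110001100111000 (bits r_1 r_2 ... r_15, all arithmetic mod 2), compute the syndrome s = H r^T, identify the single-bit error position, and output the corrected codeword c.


s = (1, 1, 1, 1)^T, error position = 15, corrected codeword c = 110001100111001

Compute s = H r^T mod 2 one row at a time:
  s_1 = 0 + 0 + 1 + 1 + 1 + 0 + 0 + 0 = 3 ≡ 1 (mod 2).
  s_2 = 0 + 0 + 1 + 1 + 1 + 0 + 0 + 0 = 3 ≡ 1 (mod 2).
  s_3 = 1 + 0 + 1 + 1 + 1 + 1 + 0 + 0 = 5 ≡ 1 (mod 2).
  s_4 = 1 + 0 + 0 + 1 + 0 + 1 + 0 + 0 = 3 ≡ 1 (mod 2).
s = (1, 1, 1, 1)^T — this equals column 15 of H (binary 1111), so error is at position 15.
Correct: flip bit 15 of r = 110001100111000 to get c = 110001100111001.


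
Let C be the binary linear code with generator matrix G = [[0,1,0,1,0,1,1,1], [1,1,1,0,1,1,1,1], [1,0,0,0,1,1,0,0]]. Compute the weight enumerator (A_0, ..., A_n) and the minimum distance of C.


Weight distribution: A_0 = 1, A_3 = 2, A_4 = 2, A_5 = 1, A_6 = 1, A_7 = 1. Minimum distance d = 3.

Enumerate all 2^3 = 8 messages m ∈ F_2^3.
For each, compute codeword c = mG in F_2^8, then tally its weight.
  m = 000 → c = 00000000, weight = 0.
  m = 100 → c = 01010111, weight = 5.
  m = 010 → c = 11101111, weight = 7.
  m = 110 → c = 10111000, weight = 4.
  m = 001 → c = 10001100, weight = 3.
  m = 101 → c = 11011011, weight = 6.
  m = 011 → c = 01100011, weight = 4.
  m = 111 → c = 00110100, weight = 3.
Tally weights:
  weight 0: 1 codewords.
  weight 3: 2 codewords.
  weight 4: 2 codewords.
  weight 5: 1 codewords.
  weight 6: 1 codewords.
  weight 7: 1 codewords.
Minimum distance d = smallest w > 0 with A_w > 0 = 3.
Sanity: Σ A_w = 8 = 2^3 = 8 ✓.


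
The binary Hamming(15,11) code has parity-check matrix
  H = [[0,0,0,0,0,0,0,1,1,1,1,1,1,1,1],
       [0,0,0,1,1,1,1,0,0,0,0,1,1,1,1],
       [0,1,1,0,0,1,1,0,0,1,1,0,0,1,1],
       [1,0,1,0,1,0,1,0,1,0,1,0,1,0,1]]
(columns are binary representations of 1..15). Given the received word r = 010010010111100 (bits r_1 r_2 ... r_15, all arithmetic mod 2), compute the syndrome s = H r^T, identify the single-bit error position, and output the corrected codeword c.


s = (1, 1, 1, 1)^T, error position = 15, corrected codeword c = 010010010111101

Compute s = H r^T mod 2 one row at a time:
  s_1 = 1 + 0 + 1 + 1 + 1 + 1 + 0 + 0 = 5 ≡ 1 (mod 2).
  s_2 = 0 + 1 + 0 + 0 + 1 + 1 + 0 + 0 = 3 ≡ 1 (mod 2).
  s_3 = 1 + 0 + 0 + 0 + 1 + 1 + 0 + 0 = 3 ≡ 1 (mod 2).
  s_4 = 0 + 0 + 1 + 0 + 0 + 1 + 1 + 0 = 3 ≡ 1 (mod 2).
s = (1, 1, 1, 1)^T — this equals column 15 of H (binary 1111), so error is at position 15.
Correct: flip bit 15 of r = 010010010111100 to get c = 010010010111101.


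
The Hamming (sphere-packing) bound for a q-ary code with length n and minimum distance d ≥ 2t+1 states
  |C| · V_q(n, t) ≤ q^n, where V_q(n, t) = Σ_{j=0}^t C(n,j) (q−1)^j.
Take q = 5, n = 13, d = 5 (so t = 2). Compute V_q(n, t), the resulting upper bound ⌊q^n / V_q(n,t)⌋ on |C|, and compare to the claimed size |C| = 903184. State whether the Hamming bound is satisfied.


V_q(n, t) = 1301, q^n = 1220703125, Hamming bound = 938280, |C| = 903184 ≤ bound (satisfied).

Step 1: Compute V_q(n, t) = Σ_{j=0}^2 C(n, j) (q−1)^j.
  j = 0: C(13,0)·(4)^0 = 1·1 = 1.
  j = 1: C(13,1)·(4)^1 = 13·4 = 52.
  j = 2: C(13,2)·(4)^2 = 78·16 = 1248.
  V_q(n, t) = 1 + 52 + 1248 = 1301.
Step 2: q^n = 5^13 = 1220703125.
Step 3: Hamming bound ⌊q^n / V_q(n,t)⌋ = ⌊1220703125/1301⌋ = 938280.
Step 4: Compare |C| = 903184 to 938280: satisfied.
The claimed |C| lies below the Hamming bound.


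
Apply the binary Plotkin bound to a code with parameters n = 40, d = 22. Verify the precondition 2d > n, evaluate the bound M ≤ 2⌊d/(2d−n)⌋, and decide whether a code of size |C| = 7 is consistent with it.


Plotkin bound M ≤ 10; given |C| = 7 ≤ bound (satisfied).

Check applicability: 2d = 44, n = 40.
2d − n = 4 > 0, so Plotkin applies.
Compute d/(2d−n) = 22/4 ≈ 5.5000.
⌊d/(2d−n)⌋ = 5.
Plotkin bound: M ≤ 2·5 = 10.
Given |C| = 7, check: satisfied.
This |C| is below the Plotkin bound.
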